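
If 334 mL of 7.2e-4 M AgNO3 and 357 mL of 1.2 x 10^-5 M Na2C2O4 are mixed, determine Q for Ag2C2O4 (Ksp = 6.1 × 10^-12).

Total volume = 334 + 357 = 691 mL.
[Ag^+] = 7.2 x 10^-4 × (334/691) = 3.48 × 10^-4 M
[C2O4^2-] = 1.2 × 10^-5 × (357/691) = 6.20 × 10^-6 M
Ag2C2O4(s) ⇌ 2 Ag^+(aq) + C2O4^2-(aq), so Q = [Ag^+]^2[C2O4^2-]
Q = (3.48 × 10^-4)^2(6.20 × 10^-6) = 7.5 x 10^-13
Q < Ksp, so no precipitate of Ag2C2O4 forms.

Q = 7.5e-13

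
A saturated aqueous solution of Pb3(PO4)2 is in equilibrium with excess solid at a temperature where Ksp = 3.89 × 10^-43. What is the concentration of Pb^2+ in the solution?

Pb3(PO4)2(s) ⇌ 3 Pb^2+ + 2 PO4^3-
Ksp = [Pb^2+]^3[PO4^3-]^2
For each mole of Pb3(PO4)2 that dissolves: [Pb^2+] = 3s, [PO4^3-] = 2s.
So Ksp = (3s)^3 × (2s)^2 = 108s^5
Solving, s = (3.89 × 10^-43/108)^(1/5) = 1.292 × 10^-9 M
[Pb^2+] = 3s = 3.88 × 10^-9 M

[Pb^2+] ≈ 3.88e-9 M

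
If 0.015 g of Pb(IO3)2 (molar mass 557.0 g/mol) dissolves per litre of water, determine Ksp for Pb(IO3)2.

7.8 x 10^-14

Molar solubility s = (1.5 × 10^-2 g/L) / (557.0 g/mol) = 2.69 × 10^-5 M.
Pb(IO3)2(s) ⇌ Pb^2+(aq) + 2 IO3^-(aq)
With molar solubility s: [Pb^2+] = s, [IO3^-] = 2s.
Ksp = [Pb^2+][IO3^-]^2
Substituting: Ksp = s(2s)^2 = 4s^3
Ksp = 4 × (2.69 × 10^-5)^3 = 7.8 × 10^-14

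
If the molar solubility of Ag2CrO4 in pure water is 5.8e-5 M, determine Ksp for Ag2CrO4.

Ag2CrO4(s) <=> 2 Ag^+ + CrO4^2-
With molar solubility s: [Ag^+] = 2s, [CrO4^2-] = s.
Ksp = [Ag^+]^2[CrO4^2-]
So Ksp = (2s)^2 × s = 4s^3
With s = 5.8 x 10^-5: Ksp = 7.8 × 10^-13

Ksp ≈ 7.8 x 10^-13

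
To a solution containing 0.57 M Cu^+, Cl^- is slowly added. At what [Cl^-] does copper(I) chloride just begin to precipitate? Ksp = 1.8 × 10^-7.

CuCl(s) <=> Cu^+(aq) + Cl^-(aq)
Ksp = [Cu^+][Cl^-]
Precipitation begins when Q = Ksp. With [Cu^+] = 0.57 M:
1.8 × 10^-7 = (0.57) × [Cl^-]
[Cl^-] = (1.8 × 10^-7 / 5.7 × 10^-1) = 3.2 x 10^-7 M

3.2 × 10^-7 M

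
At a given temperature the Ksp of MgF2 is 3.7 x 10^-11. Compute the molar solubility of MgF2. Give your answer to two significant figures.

MgF2(s) ⇌ Mg^2+ + 2 F^-
Ksp = [Mg^2+][F^-]^2
If s mol/L of MgF2 dissolves, [Mg^2+] = s and [F^-] = 2s.
Ksp = s(2s)^2 = 4s^3
s^3 = 3.7 x 10^-11 / 4, so s = 2.1 × 10^-4 M

s ≈ 2.1 x 10^-4 M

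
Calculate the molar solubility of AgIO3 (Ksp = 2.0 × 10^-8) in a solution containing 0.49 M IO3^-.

s = 4.1e-8 M

AgIO3(s) ⇌ Ag^+ + IO3^-
Ksp = [Ag^+][IO3^-]
If s mol/L dissolves here, [Ag^+] = s, [IO3^-] = 0.49 + s ≈ 0.49 (common-ion effect: IO3^- is already 0.49 M).
Ksp ≈ s × 0.49
s = 4.1 × 10^-8 M
Check: s = 4.1 × 10^-8 ≪ 0.49, so the approximation is valid.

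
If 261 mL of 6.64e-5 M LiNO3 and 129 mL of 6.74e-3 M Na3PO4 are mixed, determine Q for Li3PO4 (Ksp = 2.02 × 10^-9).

Q ≈ 1.96 × 10^-16

Total volume = 261 + 129 = 390 mL.
[Li^+] = 6.64 × 10^-5 × (261/390) = 4.444 × 10^-5 M
[PO4^3-] = 6.74 × 10^-3 × (129/390) = 2.229 × 10^-3 M
Li3PO4(s) ⇌ 3 Li^+ + PO4^3-, so Q = [Li^+]^3[PO4^3-]
Q = (4.444 × 10^-5)^3(2.229 x 10^-3) = 1.96 × 10^-16
Q < Ksp, so no precipitate of Li3PO4 forms.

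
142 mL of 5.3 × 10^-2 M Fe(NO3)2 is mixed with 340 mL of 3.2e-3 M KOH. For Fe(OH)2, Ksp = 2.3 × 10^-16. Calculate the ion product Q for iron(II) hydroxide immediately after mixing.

8.0e-8

Total volume = 142 + 340 = 482 mL.
[Fe^2+] = 5.3 x 10^-2 × (142/482) = 1.56 x 10^-2 M
[OH^-] = 3.2 x 10^-3 × (340/482) = 2.26 × 10^-3 M
Fe(OH)2(s) ⇌ Fe^2+ + 2 OH^-, so Q = [Fe^2+][OH^-]^2
Q = (1.56 × 10^-2)(2.26 × 10^-3)^2 = 8.0 × 10^-8
Q > Ksp, so Fe(OH)2 will precipitate.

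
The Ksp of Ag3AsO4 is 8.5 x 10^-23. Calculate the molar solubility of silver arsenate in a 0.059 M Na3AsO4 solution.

Ag3AsO4(s) ⇌ 3 Ag^+ + AsO4^3-
Ksp = [Ag^+]^3[AsO4^3-]
Let s be the molar solubility in this solution. [Ag^+] = 3s, [AsO4^3-] = 0.059 + s ≈ 0.059 (since AsO4^3- from Na3AsO4 dominates).
Ksp ≈ (3s)^3 × 0.059
s = 3.8 × 10^-8 M
Check: s = 3.8 × 10^-8 ≪ 0.059, so the approximation is valid.

s ≈ 3.8 × 10^-8 M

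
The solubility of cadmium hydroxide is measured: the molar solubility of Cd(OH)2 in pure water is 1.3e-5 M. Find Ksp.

Ksp ≈ 8.8e-15

Cd(OH)2(s) <=> Cd^2+(aq) + 2 OH^-(aq)
If s mol/L of Cd(OH)2 dissolves, [Cd^2+] = s and [OH^-] = 2s.
Ksp = [Cd^2+][OH^-]^2
Substituting: Ksp = s(2s)^2 = 4s^3
With s = 1.3 × 10^-5: Ksp = 8.8 × 10^-15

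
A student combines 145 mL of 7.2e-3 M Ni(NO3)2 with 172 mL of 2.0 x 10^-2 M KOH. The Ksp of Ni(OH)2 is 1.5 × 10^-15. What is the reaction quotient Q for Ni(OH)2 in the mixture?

Q = 3.9 × 10^-7

Total volume = 145 + 172 = 317 mL.
[Ni^2+] = 7.2 x 10^-3 × (145/317) = 3.29 × 10^-3 M
[OH^-] = 2.0 × 10^-2 × (172/317) = 1.09 × 10^-2 M
Ni(OH)2(s) ⇌ Ni^2+(aq) + 2 OH^-(aq), so Q = [Ni^2+][OH^-]^2
Q = (3.29 × 10^-3)(1.09 × 10^-2)^2 = 3.9 × 10^-7
Q > Ksp, so Ni(OH)2 will precipitate.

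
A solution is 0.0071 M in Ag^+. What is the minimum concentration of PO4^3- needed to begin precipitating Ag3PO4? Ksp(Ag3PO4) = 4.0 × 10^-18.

Ag3PO4(s) ⇌ 3 Ag^+ + PO4^3-
Ksp = [Ag^+]^3[PO4^3-]
Precipitation begins when Q = Ksp. With [Ag^+] = 0.0071 M:
4.0 × 10^-18 = (0.0071)^3 × [PO4^3-]
[PO4^3-] = (4.0 × 10^-18 / 3.58 × 10^-7) = 1.1 × 10^-11 M

1.1 × 10^-11 M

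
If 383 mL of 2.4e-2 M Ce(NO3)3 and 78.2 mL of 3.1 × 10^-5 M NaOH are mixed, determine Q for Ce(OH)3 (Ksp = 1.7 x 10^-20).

Total volume = 383 + 78.2 = 461.2 mL.
[Ce^3+] = 2.4 x 10^-2 × (383/461.2) = 1.99 x 10^-2 M
[OH^-] = 3.1 x 10^-5 × (78.2/461.2) = 5.26 x 10^-6 M
Ce(OH)3(s) ⇌ Ce^3+(aq) + 3 OH^-(aq), so Q = [Ce^3+][OH^-]^3
Q = (1.99 x 10^-2)(5.26 × 10^-6)^3 = 2.9 x 10^-18
Q > Ksp, so Ce(OH)3 will precipitate.

2.9 × 10^-18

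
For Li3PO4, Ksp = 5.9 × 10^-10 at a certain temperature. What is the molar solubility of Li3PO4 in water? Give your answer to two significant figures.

Li3PO4(s) ⇌ 3 Li^+ + PO4^3-
Ksp = [Li^+]^3[PO4^3-]
If s mol/L of Li3PO4 dissolves, [Li^+] = 3s and [PO4^3-] = s.
Ksp = (3s)^3s = 27s^4
s = (5.9 × 10^-10 / 27)^(1/4) = 2.2 × 10^-3 M

s = 2.2 x 10^-3 M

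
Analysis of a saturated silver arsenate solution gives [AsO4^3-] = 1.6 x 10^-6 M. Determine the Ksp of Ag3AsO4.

1.8e-22

Ag3AsO4(s) ⇌ 3 Ag^+(aq) + AsO4^3-(aq)
Stoichiometry gives [Ag^+] = (3/1)[AsO4^3-] = 4.80 × 10^-6 M.
Ksp = [Ag^+]^3[AsO4^3-]
Ksp = (4.80 × 10^-6)^3 × 1.6 × 10^-6 = 1.8 x 10^-22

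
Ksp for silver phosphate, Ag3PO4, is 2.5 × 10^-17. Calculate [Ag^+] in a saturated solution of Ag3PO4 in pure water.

Ag3PO4(s) <=> 3 Ag^+ + PO4^3-
Ksp = [Ag^+]^3[PO4^3-]
With molar solubility s: [Ag^+] = 3s, [PO4^3-] = s.
Substituting: Ksp = (3s)^3s = 27s^4
s^4 = 2.5 × 10^-17 / 27, so s = 3.10 x 10^-5 M
[Ag^+] = 3s = 9.3 × 10^-5 M

9.3 x 10^-5 M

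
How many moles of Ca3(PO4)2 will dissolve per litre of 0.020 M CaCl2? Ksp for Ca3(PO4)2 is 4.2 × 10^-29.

Ca3(PO4)2(s) <=> 3 Ca^2+ + 2 PO4^3-
Ksp = [Ca^2+]^3[PO4^3-]^2
Let s be the molar solubility in this solution. [Ca^2+] = 0.020 + 3s ≈ 0.020, [PO4^3-] = 2s (since Ca^2+ from CaCl2 dominates).
Ksp ≈ (0.020)^3 × (2s)^2
s = 1.1 × 10^-12 M
Check: 3s = 3.4 × 10^-12 ≪ 0.020, so the approximation is valid.

s ≈ 1.1 x 10^-12 M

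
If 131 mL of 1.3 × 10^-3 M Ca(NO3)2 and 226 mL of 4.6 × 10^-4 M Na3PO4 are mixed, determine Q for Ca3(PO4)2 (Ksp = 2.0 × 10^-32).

Total volume = 131 + 226 = 357 mL.
[Ca^2+] = 1.3 × 10^-3 × (131/357) = 4.77 × 10^-4 M
[PO4^3-] = 4.6 x 10^-4 × (226/357) = 2.91 × 10^-4 M
Ca3(PO4)2(s) ⇌ 3 Ca^2+ + 2 PO4^3-, so Q = [Ca^2+]^3[PO4^3-]^2
Q = (4.77 × 10^-4)^3(2.91 x 10^-4)^2 = 9.2 × 10^-18
Q > Ksp, so Ca3(PO4)2 will precipitate.

Q ≈ 9.2 × 10^-18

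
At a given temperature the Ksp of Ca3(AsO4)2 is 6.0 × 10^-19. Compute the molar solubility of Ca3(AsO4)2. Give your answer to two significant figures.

Ca3(AsO4)2(s) ⇌ 3 Ca^2+(aq) + 2 AsO4^3-(aq)
Ksp = [Ca^2+]^3[AsO4^3-]^2
If s mol/L of Ca3(AsO4)2 dissolves, [Ca^2+] = 3s and [AsO4^3-] = 2s.
Substituting: Ksp = (3s)^3(2s)^2 = 108s^5
s = (6.0 × 10^-19 / 108)^(1/5) = 8.9 × 10^-5 M

s = 8.9 × 10^-5 M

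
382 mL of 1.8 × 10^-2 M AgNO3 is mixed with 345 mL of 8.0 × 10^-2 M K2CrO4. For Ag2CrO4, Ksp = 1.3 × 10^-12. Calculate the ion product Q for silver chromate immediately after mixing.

Q ≈ 3.4 x 10^-6

Total volume = 382 + 345 = 727 mL.
[Ag^+] = 1.8 x 10^-2 × (382/727) = 9.46 x 10^-3 M
[CrO4^2-] = 8.0 × 10^-2 × (345/727) = 3.80 x 10^-2 M
Ag2CrO4(s) ⇌ 2 Ag^+ + CrO4^2-, so Q = [Ag^+]^2[CrO4^2-]
Q = (9.46 × 10^-3)^2(3.80 × 10^-2) = 3.4 × 10^-6
Q > Ksp, so Ag2CrO4 will precipitate.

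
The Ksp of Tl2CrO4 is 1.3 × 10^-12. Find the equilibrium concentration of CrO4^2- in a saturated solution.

6.9 x 10^-5 M

Tl2CrO4(s) ⇌ 2 Tl^+ + CrO4^2-
Ksp = [Tl^+]^2[CrO4^2-]
Let s = molar solubility. Then [Tl^+] = 2s and [CrO4^2-] = s.
So Ksp = (2s)^2 × s = 4s^3
s = (1.3 × 10^-12 / 4)^(1/3) = 6.88 x 10^-5 M
[CrO4^2-] = s = 6.9 × 10^-5 M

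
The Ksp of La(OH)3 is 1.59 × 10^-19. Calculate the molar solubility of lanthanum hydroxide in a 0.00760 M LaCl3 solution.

La(OH)3(s) <=> La^3+(aq) + 3 OH^-(aq)
Ksp = [La^3+][OH^-]^3
If s mol/L dissolves here, [La^3+] = 0.00760 + s ≈ 0.00760, [OH^-] = 3s (since La^3+ from LaCl3 dominates).
Ksp ≈ 0.00760 × (3s)^3
s = 9.18 × 10^-7 M
Check: s = 9.2 × 10^-7 ≪ 0.00760, so the approximation is valid.

s = 9.18 x 10^-7 M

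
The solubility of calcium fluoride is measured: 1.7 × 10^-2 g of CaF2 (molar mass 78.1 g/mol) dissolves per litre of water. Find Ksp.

Molar solubility s = (1.7 × 10^-2 g/L) / (78.1 g/mol) = 2.18 × 10^-4 M.
CaF2(s) <=> Ca^2+(aq) + 2 F^-(aq)
For each mole of CaF2 that dissolves: [Ca^2+] = s, [F^-] = 2s.
Ksp = [Ca^2+][F^-]^2
So Ksp = s × (2s)^2 = 4s^3
Ksp = 4 × (2.18 × 10^-4)^3 = 4.1 × 10^-11

4.1e-11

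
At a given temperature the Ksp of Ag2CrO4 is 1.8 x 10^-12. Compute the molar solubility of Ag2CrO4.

Ag2CrO4(s) ⇌ 2 Ag^+(aq) + CrO4^2-(aq)
Ksp = [Ag^+]^2[CrO4^2-]
With molar solubility s: [Ag^+] = 2s, [CrO4^2-] = s.
So Ksp = (2s)^2 × s = 4s^3
Solving, s = (1.8 x 10^-12/4)^(1/3) = 7.7 x 10^-5 M

s ≈ 7.7e-5 M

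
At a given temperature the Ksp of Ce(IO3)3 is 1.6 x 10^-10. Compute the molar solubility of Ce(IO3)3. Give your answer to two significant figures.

Ce(IO3)3(s) ⇌ Ce^3+(aq) + 3 IO3^-(aq)
Ksp = [Ce^3+][IO3^-]^3
For each mole of Ce(IO3)3 that dissolves: [Ce^3+] = s, [IO3^-] = 3s.
Ksp = s(3s)^3 = 27s^4
s^4 = 1.6 x 10^-10 / 27, so s = 1.6 x 10^-3 M

s ≈ 1.6 × 10^-3 M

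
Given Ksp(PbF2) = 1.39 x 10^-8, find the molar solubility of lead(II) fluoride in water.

s = 1.51 x 10^-3 M

PbF2(s) <=> Pb^2+(aq) + 2 F^-(aq)
Ksp = [Pb^2+][F^-]^2
If s mol/L of PbF2 dissolves, [Pb^2+] = s and [F^-] = 2s.
Substituting: Ksp = s(2s)^2 = 4s^3
s = (1.39 x 10^-8 / 4)^(1/3) = 1.51 × 10^-3 M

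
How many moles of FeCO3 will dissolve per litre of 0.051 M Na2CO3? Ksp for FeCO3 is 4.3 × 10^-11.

s ≈ 8.4 × 10^-10 M

FeCO3(s) ⇌ Fe^2+ + CO3^2-
Ksp = [Fe^2+][CO3^2-]
If s mol/L dissolves here, [Fe^2+] = s, [CO3^2-] = 0.051 + s ≈ 0.051 (since CO3^2- from Na2CO3 dominates).
Ksp ≈ s × 0.051
s = 8.4 × 10^-10 M
Check: s = 8.4 × 10^-10 ≪ 0.051, so the approximation is valid.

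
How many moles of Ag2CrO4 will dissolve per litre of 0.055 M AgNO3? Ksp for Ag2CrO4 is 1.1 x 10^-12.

3.6 x 10^-10 M

Ag2CrO4(s) <=> 2 Ag^+(aq) + CrO4^2-(aq)
Ksp = [Ag^+]^2[CrO4^2-]
If s mol/L dissolves here, [Ag^+] = 0.055 + 2s ≈ 0.055, [CrO4^2-] = s (since Ag^+ from AgNO3 dominates).
Ksp ≈ (0.055)^2 × s
s = 3.6 × 10^-10 M
Check: 2s = 7.3 × 10^-10 ≪ 0.055, so the approximation is valid.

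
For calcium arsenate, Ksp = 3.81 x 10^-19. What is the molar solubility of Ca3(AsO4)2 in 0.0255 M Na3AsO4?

s = 2.79 x 10^-6 M

Ca3(AsO4)2(s) <=> 3 Ca^2+ + 2 AsO4^3-
Ksp = [Ca^2+]^3[AsO4^3-]^2
Let s be the molar solubility in this solution. [Ca^2+] = 3s, [AsO4^3-] = 0.0255 + 2s ≈ 0.0255 (common-ion effect: AsO4^3- is already 0.0255 M).
Ksp ≈ (3s)^3 × (0.0255)^2
s = 2.79 × 10^-6 M
Check: 2s = 5.6 × 10^-6 ≪ 0.0255, so the approximation is valid.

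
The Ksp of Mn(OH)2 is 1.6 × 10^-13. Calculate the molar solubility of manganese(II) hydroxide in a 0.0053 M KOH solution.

s ≈ 5.7 x 10^-9 M

Mn(OH)2(s) ⇌ Mn^2+(aq) + 2 OH^-(aq)
Ksp = [Mn^2+][OH^-]^2
If s mol/L dissolves here, [Mn^2+] = s, [OH^-] = 0.0053 + 2s ≈ 0.0053 (since OH^- from KOH dominates).
Ksp ≈ s × (0.0053)^2
s = 5.7 × 10^-9 M
Check: 2s = 1.1 × 10^-8 ≪ 0.0053, so the approximation is valid.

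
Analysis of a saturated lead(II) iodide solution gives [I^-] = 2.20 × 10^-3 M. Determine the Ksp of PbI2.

PbI2(s) ⇌ Pb^2+ + 2 I^-
Stoichiometry gives [Pb^2+] = (1/2)[I^-] = 1.100 × 10^-3 M.
Ksp = [Pb^2+][I^-]^2
Ksp = 1.100 x 10^-3 × (2.20 x 10^-3)^2 = 5.32 x 10^-9

5.32 x 10^-9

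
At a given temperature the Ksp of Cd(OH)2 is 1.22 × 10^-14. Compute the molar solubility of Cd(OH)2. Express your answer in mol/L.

Cd(OH)2(s) <=> Cd^2+ + 2 OH^-
Ksp = [Cd^2+][OH^-]^2
With molar solubility s: [Cd^2+] = s, [OH^-] = 2s.
Substituting: Ksp = s(2s)^2 = 4s^3
s^3 = 1.22 × 10^-14 / 4, so s = 1.45 x 10^-5 M

s ≈ 1.45e-5 M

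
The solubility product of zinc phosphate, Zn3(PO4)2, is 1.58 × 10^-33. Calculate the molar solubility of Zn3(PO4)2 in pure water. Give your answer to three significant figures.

Zn3(PO4)2(s) ⇌ 3 Zn^2+ + 2 PO4^3-
Ksp = [Zn^2+]^3[PO4^3-]^2
If s mol/L of Zn3(PO4)2 dissolves, [Zn^2+] = 3s and [PO4^3-] = 2s.
Substituting: Ksp = (3s)^3(2s)^2 = 108s^5
s^5 = 1.58 × 10^-33 / 108, so s = 1.08 x 10^-7 M

s = 1.08e-7 M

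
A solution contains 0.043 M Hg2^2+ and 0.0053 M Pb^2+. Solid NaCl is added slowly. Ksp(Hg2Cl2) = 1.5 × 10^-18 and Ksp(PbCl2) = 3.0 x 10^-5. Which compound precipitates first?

Hg2Cl2

Each salt begins to precipitate when Q = Ksp, i.e. when [Cl^-] reaches its threshold.
For Hg2Cl2: 1.5 × 10^-18 = 0.043 × [Cl^-]^2  ⇒  [Cl^-] = 5.9 x 10^-9 M.
For PbCl2: 3.0 x 10^-5 = 0.0053 × [Cl^-]^2  ⇒  [Cl^-] = 7.5 x 10^-2 M.
The salt with the lower threshold [Cl^-] precipitates first: Hg2Cl2.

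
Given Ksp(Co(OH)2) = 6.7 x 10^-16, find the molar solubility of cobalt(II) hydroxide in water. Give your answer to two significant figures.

5.5 × 10^-6 M

Co(OH)2(s) ⇌ Co^2+ + 2 OH^-
Ksp = [Co^2+][OH^-]^2
Let s = molar solubility. Then [Co^2+] = s and [OH^-] = 2s.
So Ksp = s × (2s)^2 = 4s^3
s^3 = 6.7 x 10^-16 / 4, so s = 5.5 x 10^-6 M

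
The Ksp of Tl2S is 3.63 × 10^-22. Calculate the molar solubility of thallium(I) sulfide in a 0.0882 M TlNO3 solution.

Tl2S(s) <=> 2 Tl^+ + S^2-
Ksp = [Tl^+]^2[S^2-]
If s mol/L dissolves here, [Tl^+] = 0.0882 + 2s ≈ 0.0882, [S^2-] = s (common-ion effect: Tl^+ is already 0.0882 M).
Ksp ≈ (0.0882)^2 × s
s = 4.67 x 10^-20 M
Check: 2s = 9.3 × 10^-20 ≪ 0.0882, so the approximation is valid.

4.67e-20 M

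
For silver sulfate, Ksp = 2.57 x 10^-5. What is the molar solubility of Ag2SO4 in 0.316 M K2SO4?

Ag2SO4(s) ⇌ 2 Ag^+(aq) + SO4^2-(aq)
Ksp = [Ag^+]^2[SO4^2-]
Let s be the molar solubility in this solution. [Ag^+] = 2s, [SO4^2-] = 0.316 + s ≈ 0.316 (common-ion effect: SO4^2- is already 0.316 M).
Ksp ≈ (2s)^2 × 0.316
s = 4.51 × 10^-3 M
Check: s = 4.5 x 10^-3 ≪ 0.316, so the approximation is valid.

s ≈ 4.51 x 10^-3 M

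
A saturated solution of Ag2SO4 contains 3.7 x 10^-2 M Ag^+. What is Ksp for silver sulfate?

Ksp = 2.5e-5

Ag2SO4(s) ⇌ 2 Ag^+(aq) + SO4^2-(aq)
Stoichiometry gives [SO4^2-] = (1/2)[Ag^+] = 1.85 x 10^-2 M.
Ksp = [Ag^+]^2[SO4^2-]
Ksp = (3.7 × 10^-2)^2 × 1.85 x 10^-2 = 2.5 × 10^-5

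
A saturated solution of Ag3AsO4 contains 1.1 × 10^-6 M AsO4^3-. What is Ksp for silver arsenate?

4.0 × 10^-23

Ag3AsO4(s) ⇌ 3 Ag^+(aq) + AsO4^3-(aq)
Stoichiometry gives [Ag^+] = (3/1)[AsO4^3-] = 3.30 × 10^-6 M.
Ksp = [Ag^+]^3[AsO4^3-]
Ksp = (3.30 x 10^-6)^3 × 1.1 × 10^-6 = 4.0 x 10^-23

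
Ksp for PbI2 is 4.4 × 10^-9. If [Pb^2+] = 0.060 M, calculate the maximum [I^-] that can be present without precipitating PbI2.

PbI2(s) ⇌ Pb^2+ + 2 I^-
Ksp = [Pb^2+][I^-]^2
Precipitation begins when Q = Ksp. With [Pb^2+] = 0.060 M:
4.4 × 10^-9 = (0.060) × [I^-]^2
[I^-] = (4.4 × 10^-9 / 6.0 × 10^-2)^(1/2) = 2.7 x 10^-4 M

[I^-] ≈ 2.7 × 10^-4 M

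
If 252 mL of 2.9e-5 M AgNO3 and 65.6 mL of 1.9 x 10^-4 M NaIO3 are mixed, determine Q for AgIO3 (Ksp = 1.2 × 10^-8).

Q ≈ 9.0 x 10^-10

Total volume = 252 + 65.6 = 317.6 mL.
[Ag^+] = 2.9 × 10^-5 × (252/317.6) = 2.30 × 10^-5 M
[IO3^-] = 1.9 x 10^-4 × (65.6/317.6) = 3.92 × 10^-5 M
AgIO3(s) ⇌ Ag^+ + IO3^-, so Q = [Ag^+][IO3^-]
Q = (2.30 × 10^-5)(3.92 × 10^-5) = 9.0 × 10^-10
Q < Ksp, so no precipitate of AgIO3 forms.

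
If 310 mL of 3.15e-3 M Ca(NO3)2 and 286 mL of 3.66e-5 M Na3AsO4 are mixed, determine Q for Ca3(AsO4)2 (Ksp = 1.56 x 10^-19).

Total volume = 310 + 286 = 596 mL.
[Ca^2+] = 3.15 × 10^-3 × (310/596) = 1.638 x 10^-3 M
[AsO4^3-] = 3.66 × 10^-5 × (286/596) = 1.756 × 10^-5 M
Ca3(AsO4)2(s) ⇌ 3 Ca^2+(aq) + 2 AsO4^3-(aq), so Q = [Ca^2+]^3[AsO4^3-]^2
Q = (1.638 × 10^-3)^3(1.756 × 10^-5)^2 = 1.36 × 10^-18
Q > Ksp, so Ca3(AsO4)2 will precipitate.

Q ≈ 1.36e-18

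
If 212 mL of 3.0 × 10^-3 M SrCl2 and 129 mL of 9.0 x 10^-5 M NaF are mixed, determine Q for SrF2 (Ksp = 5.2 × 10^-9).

Q = 2.2 x 10^-12

Total volume = 212 + 129 = 341 mL.
[Sr^2+] = 3.0 × 10^-3 × (212/341) = 1.87 × 10^-3 M
[F^-] = 9.0 x 10^-5 × (129/341) = 3.40 × 10^-5 M
SrF2(s) ⇌ Sr^2+(aq) + 2 F^-(aq), so Q = [Sr^2+][F^-]^2
Q = (1.87 × 10^-3)(3.40 x 10^-5)^2 = 2.2 × 10^-12
Q < Ksp, so no precipitate of SrF2 forms.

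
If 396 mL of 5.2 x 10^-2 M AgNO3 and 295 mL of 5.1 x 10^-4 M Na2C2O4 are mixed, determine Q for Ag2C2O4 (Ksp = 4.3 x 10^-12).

Q ≈ 1.9 x 10^-7

Total volume = 396 + 295 = 691 mL.
[Ag^+] = 5.2 × 10^-2 × (396/691) = 2.98 × 10^-2 M
[C2O4^2-] = 5.1 × 10^-4 × (295/691) = 2.18 × 10^-4 M
Ag2C2O4(s) ⇌ 2 Ag^+ + C2O4^2-, so Q = [Ag^+]^2[C2O4^2-]
Q = (2.98 x 10^-2)^2(2.18 x 10^-4) = 1.9 x 10^-7
Q > Ksp, so Ag2C2O4 will precipitate.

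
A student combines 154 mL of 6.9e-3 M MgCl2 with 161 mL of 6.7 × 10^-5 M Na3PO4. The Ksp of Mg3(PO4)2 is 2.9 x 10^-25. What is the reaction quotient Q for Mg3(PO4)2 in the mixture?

Q ≈ 4.5 × 10^-17

Total volume = 154 + 161 = 315 mL.
[Mg^2+] = 6.9 × 10^-3 × (154/315) = 3.37 × 10^-3 M
[PO4^3-] = 6.7 × 10^-5 × (161/315) = 3.42 × 10^-5 M
Mg3(PO4)2(s) <=> 3 Mg^2+(aq) + 2 PO4^3-(aq), so Q = [Mg^2+]^3[PO4^3-]^2
Q = (3.37 x 10^-3)^3(3.42 × 10^-5)^2 = 4.5 × 10^-17
Q > Ksp, so Mg3(PO4)2 will precipitate.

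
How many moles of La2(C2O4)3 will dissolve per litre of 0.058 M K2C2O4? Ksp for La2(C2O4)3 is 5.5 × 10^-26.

La2(C2O4)3(s) ⇌ 2 La^3+(aq) + 3 C2O4^2-(aq)
Ksp = [La^3+]^2[C2O4^2-]^3
Let s = moles of La2(C2O4)3 that dissolve per litre. [La^3+] = 2s, [C2O4^2-] = 0.058 + 3s ≈ 0.058 (common-ion effect: C2O4^2- is already 0.058 M).
Ksp ≈ (2s)^2 × (0.058)^3
s = 8.4 × 10^-12 M
Check: 3s = 2.5 × 10^-11 ≪ 0.058, so the approximation is valid.

8.4e-12 M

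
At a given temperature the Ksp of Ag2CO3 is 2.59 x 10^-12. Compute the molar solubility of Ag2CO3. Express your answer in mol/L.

8.65e-5 M

Ag2CO3(s) <=> 2 Ag^+(aq) + CO3^2-(aq)
Ksp = [Ag^+]^2[CO3^2-]
If s mol/L of Ag2CO3 dissolves, [Ag^+] = 2s and [CO3^2-] = s.
Substituting: Ksp = (2s)^2s = 4s^3
s = (2.59 x 10^-12 / 4)^(1/3) = 8.65 × 10^-5 M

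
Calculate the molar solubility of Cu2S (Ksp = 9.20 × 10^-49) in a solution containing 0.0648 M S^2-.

s ≈ 1.88 × 10^-24 M

Cu2S(s) ⇌ 2 Cu^+ + S^2-
Ksp = [Cu^+]^2[S^2-]
Let s be the molar solubility in this solution. [Cu^+] = 2s, [S^2-] = 0.0648 + s ≈ 0.0648 (since the S^2- already present dominates).
Ksp ≈ (2s)^2 × 0.0648
s = 1.88 x 10^-24 M
Check: s = 1.9 × 10^-24 ≪ 0.0648, so the approximation is valid.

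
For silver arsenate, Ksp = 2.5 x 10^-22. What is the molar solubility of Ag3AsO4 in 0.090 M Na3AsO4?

s = 4.7e-8 M

Ag3AsO4(s) ⇌ 3 Ag^+(aq) + AsO4^3-(aq)
Ksp = [Ag^+]^3[AsO4^3-]
Let s be the molar solubility in this solution. [Ag^+] = 3s, [AsO4^3-] = 0.090 + s ≈ 0.090 (since AsO4^3- from Na3AsO4 dominates).
Ksp ≈ (3s)^3 × 0.090
s = 4.7 × 10^-8 M
Check: s = 4.7 × 10^-8 ≪ 0.090, so the approximation is valid.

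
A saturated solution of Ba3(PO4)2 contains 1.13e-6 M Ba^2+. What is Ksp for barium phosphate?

8.19 × 10^-31

Ba3(PO4)2(s) ⇌ 3 Ba^2+ + 2 PO4^3-
Stoichiometry gives [PO4^3-] = (2/3)[Ba^2+] = 7.533 × 10^-7 M.
Ksp = [Ba^2+]^3[PO4^3-]^2
Ksp = (1.13 x 10^-6)^3 × (7.533 × 10^-7)^2 = 8.19 x 10^-31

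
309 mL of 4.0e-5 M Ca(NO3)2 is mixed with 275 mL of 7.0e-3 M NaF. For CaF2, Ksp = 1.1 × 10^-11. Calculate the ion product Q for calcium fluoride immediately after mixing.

2.3 × 10^-10

Total volume = 309 + 275 = 584 mL.
[Ca^2+] = 4.0 × 10^-5 × (309/584) = 2.12 × 10^-5 M
[F^-] = 7.0 × 10^-3 × (275/584) = 3.30 × 10^-3 M
CaF2(s) <=> Ca^2+(aq) + 2 F^-(aq), so Q = [Ca^2+][F^-]^2
Q = (2.12 × 10^-5)(3.30 × 10^-3)^2 = 2.3 x 10^-10
Q > Ksp, so CaF2 will precipitate.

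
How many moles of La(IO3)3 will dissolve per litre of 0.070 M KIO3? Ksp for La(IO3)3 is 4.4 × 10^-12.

La(IO3)3(s) <=> La^3+ + 3 IO3^-
Ksp = [La^3+][IO3^-]^3
Let s be the molar solubility in this solution. [La^3+] = s, [IO3^-] = 0.070 + 3s ≈ 0.070 (since IO3^- from KIO3 dominates).
Ksp ≈ s × (0.070)^3
s = 1.3 x 10^-8 M
Check: 3s = 3.8 × 10^-8 ≪ 0.070, so the approximation is valid.

s = 1.3e-8 M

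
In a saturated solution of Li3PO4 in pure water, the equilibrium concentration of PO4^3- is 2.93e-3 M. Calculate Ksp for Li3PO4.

Li3PO4(s) <=> 3 Li^+(aq) + PO4^3-(aq)
Stoichiometry gives [Li^+] = (3/1)[PO4^3-] = 8.790 × 10^-3 M.
Ksp = [Li^+]^3[PO4^3-]
Ksp = (8.790 × 10^-3)^3 × 2.93 x 10^-3 = 1.99 × 10^-9

Ksp = 1.99e-9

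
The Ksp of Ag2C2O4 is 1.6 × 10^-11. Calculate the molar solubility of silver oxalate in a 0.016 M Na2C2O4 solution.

s = 1.6e-5 M

Ag2C2O4(s) <=> 2 Ag^+(aq) + C2O4^2-(aq)
Ksp = [Ag^+]^2[C2O4^2-]
Let s be the molar solubility in this solution. [Ag^+] = 2s, [C2O4^2-] = 0.016 + s ≈ 0.016 (common-ion effect: C2O4^2- is already 0.016 M).
Ksp ≈ (2s)^2 × 0.016
s = 1.6 × 10^-5 M
Check: s = 1.6 x 10^-5 ≪ 0.016, so the approximation is valid.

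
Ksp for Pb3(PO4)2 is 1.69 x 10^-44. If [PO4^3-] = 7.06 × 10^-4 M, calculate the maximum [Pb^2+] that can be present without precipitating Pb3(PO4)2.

Pb3(PO4)2(s) ⇌ 3 Pb^2+(aq) + 2 PO4^3-(aq)
Ksp = [Pb^2+]^3[PO4^3-]^2
Precipitation begins when Q = Ksp. With [PO4^3-] = 7.06 × 10^-4 M:
1.69 x 10^-44 = (7.06 × 10^-4)^2 × [Pb^2+]^3
[Pb^2+] = (1.69 x 10^-44 / 4.984 × 10^-7)^(1/3) = 3.24 × 10^-13 M

3.24e-13 M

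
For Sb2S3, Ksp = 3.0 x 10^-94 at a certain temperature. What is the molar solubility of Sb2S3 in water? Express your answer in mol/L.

Sb2S3(s) ⇌ 2 Sb^3+(aq) + 3 S^2-(aq)
Ksp = [Sb^3+]^2[S^2-]^3
Let s = molar solubility. Then [Sb^3+] = 2s and [S^2-] = 3s.
Substituting: Ksp = (2s)^2(3s)^3 = 108s^5
s = (3.0 x 10^-94 / 108)^(1/5) = 7.7 × 10^-20 M

s ≈ 7.7 × 10^-20 M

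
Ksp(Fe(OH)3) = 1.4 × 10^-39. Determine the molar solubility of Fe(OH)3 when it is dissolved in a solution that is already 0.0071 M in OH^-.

s ≈ 3.9 × 10^-33 M

Fe(OH)3(s) <=> Fe^3+ + 3 OH^-
Ksp = [Fe^3+][OH^-]^3
Let s be the molar solubility in this solution. [Fe^3+] = s, [OH^-] = 0.0071 + 3s ≈ 0.0071 (Ksp is small, so little additional dissolves).
Ksp ≈ s × (0.0071)^3
s = 3.9 × 10^-33 M
Check: 3s = 1.2 × 10^-32 ≪ 0.0071, so the approximation is valid.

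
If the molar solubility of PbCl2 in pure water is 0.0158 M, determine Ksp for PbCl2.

PbCl2(s) ⇌ Pb^2+ + 2 Cl^-
With molar solubility s: [Pb^2+] = s, [Cl^-] = 2s.
Ksp = [Pb^2+][Cl^-]^2
So Ksp = s × (2s)^2 = 4s^3
Ksp = 4 × (1.58 x 10^-2)^3 = 1.58 x 10^-5

Ksp ≈ 1.58 x 10^-5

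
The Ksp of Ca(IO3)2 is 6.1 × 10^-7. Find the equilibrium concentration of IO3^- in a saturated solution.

[IO3^-] ≈ 1.1 x 10^-2 M

Ca(IO3)2(s) ⇌ Ca^2+ + 2 IO3^-
Ksp = [Ca^2+][IO3^-]^2
Let s = molar solubility. Then [Ca^2+] = s and [IO3^-] = 2s.
So Ksp = s × (2s)^2 = 4s^3
s = (6.1 × 10^-7 / 4)^(1/3) = 5.34 × 10^-3 M
[IO3^-] = 2s = 1.1 x 10^-2 M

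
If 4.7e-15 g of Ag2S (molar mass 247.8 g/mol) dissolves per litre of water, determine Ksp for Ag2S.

Molar solubility s = (4.7 × 10^-15 g/L) / (247.8 g/mol) = 1.90 x 10^-17 M.
Ag2S(s) <=> 2 Ag^+ + S^2-
With molar solubility s: [Ag^+] = 2s, [S^2-] = s.
Ksp = [Ag^+]^2[S^2-]
So Ksp = (2s)^2 × s = 4s^3
Ksp = 4 × (1.90 x 10^-17)^3 = 2.7 × 10^-50

2.7 × 10^-50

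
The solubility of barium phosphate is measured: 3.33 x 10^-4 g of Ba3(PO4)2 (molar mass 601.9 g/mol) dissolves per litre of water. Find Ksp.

Ksp = 5.60e-30

Molar solubility s = (3.33 × 10^-4 g/L) / (601.9 g/mol) = 5.532 x 10^-7 M.
Ba3(PO4)2(s) <=> 3 Ba^2+ + 2 PO4^3-
If s mol/L of Ba3(PO4)2 dissolves, [Ba^2+] = 3s and [PO4^3-] = 2s.
Ksp = [Ba^2+]^3[PO4^3-]^2
Substituting: Ksp = (3s)^3(2s)^2 = 108s^5
Ksp = 108 × (5.532 × 10^-7)^5 = 5.60 × 10^-30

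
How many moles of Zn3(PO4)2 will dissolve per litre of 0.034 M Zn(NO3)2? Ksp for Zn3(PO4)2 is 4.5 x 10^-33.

Zn3(PO4)2(s) ⇌ 3 Zn^2+(aq) + 2 PO4^3-(aq)
Ksp = [Zn^2+]^3[PO4^3-]^2
Let s be the molar solubility in this solution. [Zn^2+] = 0.034 + 3s ≈ 0.034, [PO4^3-] = 2s (common-ion effect: Zn^2+ is already 0.034 M).
Ksp ≈ (0.034)^3 × (2s)^2
s = 5.4 × 10^-15 M
Check: 3s = 1.6 × 10^-14 ≪ 0.034, so the approximation is valid.

s ≈ 5.4 × 10^-15 M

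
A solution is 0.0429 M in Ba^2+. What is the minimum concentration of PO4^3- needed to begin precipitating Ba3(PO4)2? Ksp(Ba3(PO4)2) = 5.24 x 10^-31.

8.15e-14 M

Ba3(PO4)2(s) ⇌ 3 Ba^2+ + 2 PO4^3-
Ksp = [Ba^2+]^3[PO4^3-]^2
Precipitation begins when Q = Ksp. With [Ba^2+] = 0.0429 M:
5.24 x 10^-31 = (0.0429)^3 × [PO4^3-]^2
[PO4^3-] = (5.24 x 10^-31 / 7.895 x 10^-5)^(1/2) = 8.15 × 10^-14 M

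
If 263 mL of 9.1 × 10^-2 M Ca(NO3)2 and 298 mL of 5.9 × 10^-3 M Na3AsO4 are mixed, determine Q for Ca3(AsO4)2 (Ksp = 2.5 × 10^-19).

7.6 × 10^-10

Total volume = 263 + 298 = 561 mL.
[Ca^2+] = 9.1 × 10^-2 × (263/561) = 4.27 × 10^-2 M
[AsO4^3-] = 5.9 × 10^-3 × (298/561) = 3.13 × 10^-3 M
Ca3(AsO4)2(s) <=> 3 Ca^2+ + 2 AsO4^3-, so Q = [Ca^2+]^3[AsO4^3-]^2
Q = (4.27 × 10^-2)^3(3.13 x 10^-3)^2 = 7.6 x 10^-10
Q > Ksp, so Ca3(AsO4)2 will precipitate.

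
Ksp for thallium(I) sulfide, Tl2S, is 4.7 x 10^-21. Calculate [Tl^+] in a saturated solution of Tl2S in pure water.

Tl2S(s) ⇌ 2 Tl^+ + S^2-
Ksp = [Tl^+]^2[S^2-]
For each mole of Tl2S that dissolves: [Tl^+] = 2s, [S^2-] = s.
So Ksp = (2s)^2 × s = 4s^3
s^3 = 4.7 x 10^-21 / 4, so s = 1.06 × 10^-7 M
[Tl^+] = 2s = 2.1 x 10^-7 M

2.1e-7 M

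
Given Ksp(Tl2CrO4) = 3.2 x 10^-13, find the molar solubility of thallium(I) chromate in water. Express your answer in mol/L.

4.3e-5 M

Tl2CrO4(s) ⇌ 2 Tl^+(aq) + CrO4^2-(aq)
Ksp = [Tl^+]^2[CrO4^2-]
Let s = molar solubility. Then [Tl^+] = 2s and [CrO4^2-] = s.
So Ksp = (2s)^2 × s = 4s^3
s^3 = 3.2 x 10^-13 / 4, so s = 4.3 x 10^-5 M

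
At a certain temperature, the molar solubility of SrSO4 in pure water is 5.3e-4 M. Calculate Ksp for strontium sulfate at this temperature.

Ksp = 2.8 × 10^-7

SrSO4(s) ⇌ Sr^2+ + SO4^2-
With molar solubility s: [Sr^2+] = s, [SO4^2-] = s.
Ksp = [Sr^2+][SO4^2-]
Ksp = (s)(s) = s^2
Ksp = (5.3 x 10^-4)^2 = 2.8 × 10^-7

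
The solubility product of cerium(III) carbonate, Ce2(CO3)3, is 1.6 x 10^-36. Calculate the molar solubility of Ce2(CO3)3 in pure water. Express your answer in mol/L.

Ce2(CO3)3(s) ⇌ 2 Ce^3+ + 3 CO3^2-
Ksp = [Ce^3+]^2[CO3^2-]^3
For each mole of Ce2(CO3)3 that dissolves: [Ce^3+] = 2s, [CO3^2-] = 3s.
So Ksp = (2s)^2 × (3s)^3 = 108s^5
Solving, s = (1.6 x 10^-36/108)^(1/5) = 2.7 x 10^-8 M

s = 2.7 × 10^-8 M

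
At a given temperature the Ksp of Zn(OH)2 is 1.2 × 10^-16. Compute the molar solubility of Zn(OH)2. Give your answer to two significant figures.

Zn(OH)2(s) ⇌ Zn^2+ + 2 OH^-
Ksp = [Zn^2+][OH^-]^2
If s mol/L of Zn(OH)2 dissolves, [Zn^2+] = s and [OH^-] = 2s.
Ksp = s(2s)^2 = 4s^3
Solving, s = (1.2 × 10^-16/4)^(1/3) = 3.1 × 10^-6 M

s = 3.1 × 10^-6 M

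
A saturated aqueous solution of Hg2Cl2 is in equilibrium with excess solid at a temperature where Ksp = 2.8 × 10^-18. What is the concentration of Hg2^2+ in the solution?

[Hg2^2+] = 8.9 x 10^-7 M

Hg2Cl2(s) ⇌ Hg2^2+ + 2 Cl^-
Ksp = [Hg2^2+][Cl^-]^2
With molar solubility s: [Hg2^2+] = s, [Cl^-] = 2s.
Ksp = s(2s)^2 = 4s^3
s = (2.8 × 10^-18 / 4)^(1/3) = 8.88 × 10^-7 M
[Hg2^2+] = s = 8.9 × 10^-7 M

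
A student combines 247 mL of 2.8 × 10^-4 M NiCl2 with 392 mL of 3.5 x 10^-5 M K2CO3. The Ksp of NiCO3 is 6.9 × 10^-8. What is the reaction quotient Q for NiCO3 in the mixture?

Total volume = 247 + 392 = 639 mL.
[Ni^2+] = 2.8 × 10^-4 × (247/639) = 1.08 x 10^-4 M
[CO3^2-] = 3.5 x 10^-5 × (392/639) = 2.15 x 10^-5 M
NiCO3(s) ⇌ Ni^2+(aq) + CO3^2-(aq), so Q = [Ni^2+][CO3^2-]
Q = (1.08 x 10^-4)(2.15 x 10^-5) = 2.3 × 10^-9
Q < Ksp, so no precipitate of NiCO3 forms.

Q ≈ 2.3 × 10^-9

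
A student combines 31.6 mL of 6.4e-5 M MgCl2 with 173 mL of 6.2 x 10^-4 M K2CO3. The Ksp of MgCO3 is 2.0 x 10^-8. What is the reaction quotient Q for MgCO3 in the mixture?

Q = 5.2 x 10^-9

Total volume = 31.6 + 173 = 204.6 mL.
[Mg^2+] = 6.4 × 10^-5 × (31.6/204.6) = 9.88 × 10^-6 M
[CO3^2-] = 6.2 × 10^-4 × (173/204.6) = 5.24 × 10^-4 M
MgCO3(s) <=> Mg^2+(aq) + CO3^2-(aq), so Q = [Mg^2+][CO3^2-]
Q = (9.88 × 10^-6)(5.24 x 10^-4) = 5.2 × 10^-9
Q < Ksp, so no precipitate of MgCO3 forms.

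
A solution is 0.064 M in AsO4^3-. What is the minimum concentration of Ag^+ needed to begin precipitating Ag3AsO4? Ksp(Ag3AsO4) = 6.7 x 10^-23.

1.0 × 10^-7 M

Ag3AsO4(s) <=> 3 Ag^+ + AsO4^3-
Ksp = [Ag^+]^3[AsO4^3-]
Precipitation begins when Q = Ksp. With [AsO4^3-] = 0.064 M:
6.7 x 10^-23 = (0.064) × [Ag^+]^3
[Ag^+] = (6.7 x 10^-23 / 6.4 x 10^-2)^(1/3) = 1.0 × 10^-7 M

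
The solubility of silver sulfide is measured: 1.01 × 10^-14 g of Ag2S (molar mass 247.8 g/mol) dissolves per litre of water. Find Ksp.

Molar solubility s = (1.01 × 10^-14 g/L) / (247.8 g/mol) = 4.076 x 10^-17 M.
Ag2S(s) ⇌ 2 Ag^+(aq) + S^2-(aq)
For each mole of Ag2S that dissolves: [Ag^+] = 2s, [S^2-] = s.
Ksp = [Ag^+]^2[S^2-]
Substituting: Ksp = (2s)^2s = 4s^3
With s = 4.076 × 10^-17: Ksp = 2.71 × 10^-49

2.71 × 10^-49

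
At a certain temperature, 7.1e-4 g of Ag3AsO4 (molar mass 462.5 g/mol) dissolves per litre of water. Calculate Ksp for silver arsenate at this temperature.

Molar solubility s = (7.1 × 10^-4 g/L) / (462.5 g/mol) = 1.54 × 10^-6 M.
Ag3AsO4(s) <=> 3 Ag^+(aq) + AsO4^3-(aq)
With molar solubility s: [Ag^+] = 3s, [AsO4^3-] = s.
Ksp = [Ag^+]^3[AsO4^3-]
Ksp = (3s)^3s = 27s^4
Ksp = 27 × (1.54 × 10^-6)^4 = 1.5 × 10^-22

Ksp = 1.5 x 10^-22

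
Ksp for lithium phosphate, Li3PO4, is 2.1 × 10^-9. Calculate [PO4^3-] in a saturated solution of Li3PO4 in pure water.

[PO4^3-] ≈ 3.0 × 10^-3 M

Li3PO4(s) <=> 3 Li^+(aq) + PO4^3-(aq)
Ksp = [Li^+]^3[PO4^3-]
Let s = molar solubility. Then [Li^+] = 3s and [PO4^3-] = s.
Substituting: Ksp = (3s)^3s = 27s^4
s^4 = 2.1 × 10^-9 / 27, so s = 2.97 × 10^-3 M
[PO4^3-] = s = 3.0 × 10^-3 M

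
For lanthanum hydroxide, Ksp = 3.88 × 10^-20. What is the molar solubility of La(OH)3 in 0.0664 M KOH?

s = 1.33 x 10^-16 M

La(OH)3(s) ⇌ La^3+(aq) + 3 OH^-(aq)
Ksp = [La^3+][OH^-]^3
Let s be the molar solubility in this solution. [La^3+] = s, [OH^-] = 0.0664 + 3s ≈ 0.0664 (since OH^- from KOH dominates).
Ksp ≈ s × (0.0664)^3
s = 1.33 × 10^-16 M
Check: 3s = 4.0 x 10^-16 ≪ 0.0664, so the approximation is valid.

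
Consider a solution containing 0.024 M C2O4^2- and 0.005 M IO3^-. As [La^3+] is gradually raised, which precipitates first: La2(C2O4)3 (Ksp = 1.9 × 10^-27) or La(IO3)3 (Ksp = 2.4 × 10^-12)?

Each salt begins to precipitate when Q = Ksp, i.e. when [La^3+] reaches its threshold.
For La2(C2O4)3: 1.9 × 10^-27 = (0.024)^3 × [La^3+]^2  ⇒  [La^3+] = 1.2 × 10^-11 M.
For La(IO3)3: 2.4 × 10^-12 = (0.005)^3 × [La^3+]  ⇒  [La^3+] = 1.9 × 10^-5 M.
The salt with the lower threshold [La^3+] precipitates first: La2(C2O4)3.

La2(C2O4)3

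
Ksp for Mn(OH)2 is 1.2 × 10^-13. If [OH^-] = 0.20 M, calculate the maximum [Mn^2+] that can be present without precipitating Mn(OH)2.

3.0 × 10^-12 M

Mn(OH)2(s) ⇌ Mn^2+(aq) + 2 OH^-(aq)
Ksp = [Mn^2+][OH^-]^2
Precipitation begins when Q = Ksp. With [OH^-] = 0.20 M:
1.2 × 10^-13 = (0.20)^2 × [Mn^2+]
[Mn^2+] = (1.2 × 10^-13 / 4.00 × 10^-2) = 3.0 × 10^-12 M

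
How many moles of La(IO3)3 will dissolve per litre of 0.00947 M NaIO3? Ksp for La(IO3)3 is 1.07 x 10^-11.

La(IO3)3(s) ⇌ La^3+(aq) + 3 IO3^-(aq)
Ksp = [La^3+][IO3^-]^3
If s mol/L dissolves here, [La^3+] = s, [IO3^-] = 0.00947 + 3s ≈ 0.00947 (since IO3^- from NaIO3 dominates).
Ksp ≈ s × (0.00947)^3
s = 1.26 × 10^-5 M
Check: 3s = 3.8 x 10^-5 ≪ 0.00947, so the approximation is valid.

s ≈ 1.26 x 10^-5 M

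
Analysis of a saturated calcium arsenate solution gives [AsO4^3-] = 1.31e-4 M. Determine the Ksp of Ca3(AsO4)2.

Ca3(AsO4)2(s) ⇌ 3 Ca^2+(aq) + 2 AsO4^3-(aq)
Stoichiometry gives [Ca^2+] = (3/2)[AsO4^3-] = 1.965 × 10^-4 M.
Ksp = [Ca^2+]^3[AsO4^3-]^2
Ksp = (1.965 × 10^-4)^3 × (1.31 × 10^-4)^2 = 1.30 x 10^-19

Ksp = 1.30e-19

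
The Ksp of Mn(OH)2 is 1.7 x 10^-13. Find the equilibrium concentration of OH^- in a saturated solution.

Mn(OH)2(s) ⇌ Mn^2+ + 2 OH^-
Ksp = [Mn^2+][OH^-]^2
With molar solubility s: [Mn^2+] = s, [OH^-] = 2s.
Ksp = s(2s)^2 = 4s^3
s = (1.7 x 10^-13 / 4)^(1/3) = 3.49 x 10^-5 M
[OH^-] = 2s = 7.0 × 10^-5 M

[OH^-] = 7.0 x 10^-5 M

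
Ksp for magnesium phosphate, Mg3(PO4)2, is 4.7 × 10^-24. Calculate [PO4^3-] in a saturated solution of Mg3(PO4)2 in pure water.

Mg3(PO4)2(s) <=> 3 Mg^2+(aq) + 2 PO4^3-(aq)
Ksp = [Mg^2+]^3[PO4^3-]^2
With molar solubility s: [Mg^2+] = 3s, [PO4^3-] = 2s.
Substituting: Ksp = (3s)^3(2s)^2 = 108s^5
s^5 = 4.7 × 10^-24 / 108, so s = 8.47 × 10^-6 M
[PO4^3-] = 2s = 1.7 × 10^-5 M

[PO4^3-] = 1.7 × 10^-5 M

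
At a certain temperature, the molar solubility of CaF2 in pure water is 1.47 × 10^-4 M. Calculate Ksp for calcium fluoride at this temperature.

Ksp = 1.27e-11

CaF2(s) <=> Ca^2+(aq) + 2 F^-(aq)
Let s = molar solubility. Then [Ca^2+] = s and [F^-] = 2s.
Ksp = [Ca^2+][F^-]^2
So Ksp = s × (2s)^2 = 4s^3
Ksp = 4 × (1.47 × 10^-4)^3 = 1.27 × 10^-11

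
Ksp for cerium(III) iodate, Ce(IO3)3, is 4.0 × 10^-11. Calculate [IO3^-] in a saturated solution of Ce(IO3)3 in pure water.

Ce(IO3)3(s) ⇌ Ce^3+ + 3 IO3^-
Ksp = [Ce^3+][IO3^-]^3
With molar solubility s: [Ce^3+] = s, [IO3^-] = 3s.
So Ksp = s × (3s)^3 = 27s^4
s = (4.0 × 10^-11 / 27)^(1/4) = 1.10 × 10^-3 M
[IO3^-] = 3s = 3.3 x 10^-3 M

3.3 × 10^-3 M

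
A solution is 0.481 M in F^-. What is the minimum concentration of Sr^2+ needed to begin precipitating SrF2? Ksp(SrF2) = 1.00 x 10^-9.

[Sr^2+] ≈ 4.32 x 10^-9 M

SrF2(s) <=> Sr^2+ + 2 F^-
Ksp = [Sr^2+][F^-]^2
Precipitation begins when Q = Ksp. With [F^-] = 0.481 M:
1.00 x 10^-9 = (0.481)^2 × [Sr^2+]
[Sr^2+] = (1.00 x 10^-9 / 2.314 x 10^-1) = 4.32 x 10^-9 M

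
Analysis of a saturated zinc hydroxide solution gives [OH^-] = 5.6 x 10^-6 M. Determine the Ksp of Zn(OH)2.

8.8 × 10^-17

Zn(OH)2(s) ⇌ Zn^2+(aq) + 2 OH^-(aq)
Stoichiometry gives [Zn^2+] = (1/2)[OH^-] = 2.80 × 10^-6 M.
Ksp = [Zn^2+][OH^-]^2
Ksp = 2.80 x 10^-6 × (5.6 x 10^-6)^2 = 8.8 x 10^-17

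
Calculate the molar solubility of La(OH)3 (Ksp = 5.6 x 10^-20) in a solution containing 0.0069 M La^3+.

s ≈ 6.7e-7 M

La(OH)3(s) <=> La^3+ + 3 OH^-
Ksp = [La^3+][OH^-]^3
If s mol/L dissolves here, [La^3+] = 0.0069 + s ≈ 0.0069, [OH^-] = 3s (since the La^3+ already present dominates).
Ksp ≈ 0.0069 × (3s)^3
s = 6.7 × 10^-7 M
Check: s = 6.7 x 10^-7 ≪ 0.0069, so the approximation is valid.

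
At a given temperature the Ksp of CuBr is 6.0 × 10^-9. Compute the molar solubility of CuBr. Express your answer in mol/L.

CuBr(s) ⇌ Cu^+(aq) + Br^-(aq)
Ksp = [Cu^+][Br^-]
If s mol/L of CuBr dissolves, [Cu^+] = s and [Br^-] = s.
Ksp = s × s = s^2
s = √(6.0 × 10^-9) = 7.7 × 10^-5 M

s = 7.7 x 10^-5 M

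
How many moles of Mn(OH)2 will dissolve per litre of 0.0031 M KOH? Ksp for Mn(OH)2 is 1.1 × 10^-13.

Mn(OH)2(s) ⇌ Mn^2+(aq) + 2 OH^-(aq)
Ksp = [Mn^2+][OH^-]^2
Let s = moles of Mn(OH)2 that dissolve per litre. [Mn^2+] = s, [OH^-] = 0.0031 + 2s ≈ 0.0031 (common-ion effect: OH^- is already 0.0031 M).
Ksp ≈ s × (0.0031)^2
s = 1.1 × 10^-8 M
Check: 2s = 2.3 × 10^-8 ≪ 0.0031, so the approximation is valid.

1.1e-8 M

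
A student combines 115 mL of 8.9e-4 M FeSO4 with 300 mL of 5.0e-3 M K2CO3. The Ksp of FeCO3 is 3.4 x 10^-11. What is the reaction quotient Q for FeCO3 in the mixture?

Q ≈ 8.9e-7

Total volume = 115 + 300 = 415 mL.
[Fe^2+] = 8.9 × 10^-4 × (115/415) = 2.47 × 10^-4 M
[CO3^2-] = 5.0 x 10^-3 × (300/415) = 3.61 × 10^-3 M
FeCO3(s) ⇌ Fe^2+ + CO3^2-, so Q = [Fe^2+][CO3^2-]
Q = (2.47 x 10^-4)(3.61 x 10^-3) = 8.9 × 10^-7
Q > Ksp, so FeCO3 will precipitate.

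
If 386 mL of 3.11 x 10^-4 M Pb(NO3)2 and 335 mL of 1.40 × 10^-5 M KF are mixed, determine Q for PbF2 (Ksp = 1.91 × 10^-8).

Total volume = 386 + 335 = 721 mL.
[Pb^2+] = 3.11 x 10^-4 × (386/721) = 1.665 x 10^-4 M
[F^-] = 1.40 × 10^-5 × (335/721) = 6.505 × 10^-6 M
PbF2(s) ⇌ Pb^2+ + 2 F^-, so Q = [Pb^2+][F^-]^2
Q = (1.665 × 10^-4)(6.505 × 10^-6)^2 = 7.05 × 10^-15
Q < Ksp, so no precipitate of PbF2 forms.

7.05e-15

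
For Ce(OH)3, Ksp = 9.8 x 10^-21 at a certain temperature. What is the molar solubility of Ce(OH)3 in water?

4.4e-6 M

Ce(OH)3(s) <=> Ce^3+ + 3 OH^-
Ksp = [Ce^3+][OH^-]^3
With molar solubility s: [Ce^3+] = s, [OH^-] = 3s.
So Ksp = s × (3s)^3 = 27s^4
Solving, s = (9.8 x 10^-21/27)^(1/4) = 4.4 × 10^-6 M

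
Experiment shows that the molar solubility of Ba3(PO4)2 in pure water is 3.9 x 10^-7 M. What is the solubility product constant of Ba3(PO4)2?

Ba3(PO4)2(s) ⇌ 3 Ba^2+(aq) + 2 PO4^3-(aq)
With molar solubility s: [Ba^2+] = 3s, [PO4^3-] = 2s.
Ksp = [Ba^2+]^3[PO4^3-]^2
Substituting: Ksp = (3s)^3(2s)^2 = 108s^5
Ksp = 108 × (3.9 × 10^-7)^5 = 9.7 × 10^-31

Ksp ≈ 9.7e-31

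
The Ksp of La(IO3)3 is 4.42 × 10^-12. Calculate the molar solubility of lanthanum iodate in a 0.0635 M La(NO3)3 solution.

La(IO3)3(s) ⇌ La^3+(aq) + 3 IO3^-(aq)
Ksp = [La^3+][IO3^-]^3
If s mol/L dissolves here, [La^3+] = 0.0635 + s ≈ 0.0635, [IO3^-] = 3s (common-ion effect: La^3+ is already 0.0635 M).
Ksp ≈ 0.0635 × (3s)^3
s = 1.37 x 10^-4 M
Check: s = 1.4 x 10^-4 ≪ 0.0635, so the approximation is valid.

s ≈ 1.37 x 10^-4 M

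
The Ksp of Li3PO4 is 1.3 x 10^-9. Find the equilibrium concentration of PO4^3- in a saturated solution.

[PO4^3-] = 2.6e-3 M

Li3PO4(s) <=> 3 Li^+(aq) + PO4^3-(aq)
Ksp = [Li^+]^3[PO4^3-]
If s mol/L of Li3PO4 dissolves, [Li^+] = 3s and [PO4^3-] = s.
Substituting: Ksp = (3s)^3s = 27s^4
s = (1.3 x 10^-9 / 27)^(1/4) = 2.63 x 10^-3 M
[PO4^3-] = s = 2.6 × 10^-3 M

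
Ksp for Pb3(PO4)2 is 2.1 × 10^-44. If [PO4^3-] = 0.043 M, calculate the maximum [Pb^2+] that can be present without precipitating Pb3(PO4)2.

Pb3(PO4)2(s) ⇌ 3 Pb^2+(aq) + 2 PO4^3-(aq)
Ksp = [Pb^2+]^3[PO4^3-]^2
Precipitation begins when Q = Ksp. With [PO4^3-] = 0.043 M:
2.1 × 10^-44 = (0.043)^2 × [Pb^2+]^3
[Pb^2+] = (2.1 × 10^-44 / 1.85 × 10^-3)^(1/3) = 2.2 × 10^-14 M

2.2e-14 M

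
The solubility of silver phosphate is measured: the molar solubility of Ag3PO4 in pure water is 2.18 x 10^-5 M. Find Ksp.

6.10 x 10^-18

Ag3PO4(s) <=> 3 Ag^+ + PO4^3-
If s mol/L of Ag3PO4 dissolves, [Ag^+] = 3s and [PO4^3-] = s.
Ksp = [Ag^+]^3[PO4^3-]
Substituting: Ksp = (3s)^3s = 27s^4
Ksp = 27 × (2.18 × 10^-5)^4 = 6.10 × 10^-18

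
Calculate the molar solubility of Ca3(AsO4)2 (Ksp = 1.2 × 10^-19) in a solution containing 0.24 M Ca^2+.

1.5 × 10^-9 M

Ca3(AsO4)2(s) <=> 3 Ca^2+(aq) + 2 AsO4^3-(aq)
Ksp = [Ca^2+]^3[AsO4^3-]^2
Let s = moles of Ca3(AsO4)2 that dissolve per litre. [Ca^2+] = 0.24 + 3s ≈ 0.24, [AsO4^3-] = 2s (Ksp is small, so little additional dissolves).
Ksp ≈ (0.24)^3 × (2s)^2
s = 1.5 × 10^-9 M
Check: 3s = 4.4 × 10^-9 ≪ 0.24, so the approximation is valid.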